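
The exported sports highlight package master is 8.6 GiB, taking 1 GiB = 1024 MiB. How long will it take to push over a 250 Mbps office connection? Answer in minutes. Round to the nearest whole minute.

5 minutes

File: 8.6 GiB = 73873.4 Mb.
At 250 Mbps: 73873.4 / 250 = 295.5 s ≈ 4.92 minutes.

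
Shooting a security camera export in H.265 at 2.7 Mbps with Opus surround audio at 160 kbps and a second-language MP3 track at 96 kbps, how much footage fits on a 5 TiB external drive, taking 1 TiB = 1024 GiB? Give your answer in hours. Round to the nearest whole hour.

Audio total: 160 + 96 = 256 kbps = 0.256 Mbps.
Total bitrate: 2.7 + 0.256 = 2.956 Mbps.
Capacity: 5 TiB = 43,980,465 Mb.
Recording time: 43,980,465 / 2.956 = 14,878,371 s ≈ 4,133 hours.

4133 hours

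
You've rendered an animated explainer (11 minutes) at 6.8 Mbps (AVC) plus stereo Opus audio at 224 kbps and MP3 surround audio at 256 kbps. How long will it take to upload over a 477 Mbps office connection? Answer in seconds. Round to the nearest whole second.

11 min = 660 s
Audio total: 224 + 256 = 480 kbps = 0.480 Mbps.
Total bitrate: 7.280 Mbps.
File: 7.280 Mbps × 660 s = 4804.8 Mb.
At 477 Mbps: 4804.8 / 477 = 10.1 s ≈ 10.1 seconds.

10 seconds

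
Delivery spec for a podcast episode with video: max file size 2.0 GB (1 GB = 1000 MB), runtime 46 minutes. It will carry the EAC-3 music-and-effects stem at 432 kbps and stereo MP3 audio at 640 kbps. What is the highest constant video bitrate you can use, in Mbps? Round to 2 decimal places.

Budget: 2.0 GB = 16000.0 Mb.
46 min = 2760 s
Total bitrate budget: 16000.0 Mb / 2760 s = 5.797 Mbps.
Audio total: 432 + 640 = 1072 kbps = 1.072 Mbps.
Video: 5.797 − 1.072 = 4.725 Mbps.

4.73 Mbps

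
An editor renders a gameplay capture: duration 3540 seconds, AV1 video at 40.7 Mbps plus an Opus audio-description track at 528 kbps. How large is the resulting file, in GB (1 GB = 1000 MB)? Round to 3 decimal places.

Audio: 528 kbps = 0.528 Mbps.
Total bitrate: 40.7 + 0.528 = 41.228 Mbps.
Stream data: 41.228 Mbps × 3540 s = 145947.1 Mb.
145,947 Mb ÷ 8 = 18,243 MB → 18.24 GB.

18.243 GB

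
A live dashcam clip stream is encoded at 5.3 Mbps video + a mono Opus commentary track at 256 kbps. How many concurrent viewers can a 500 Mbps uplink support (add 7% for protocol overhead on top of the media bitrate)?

84

Audio: 256 kbps = 0.256 Mbps.
Per-viewer media rate: 5.556 Mbps.
On the wire with 7% overhead: 5.945 Mbps.
500 Mbps = 500.0 Mbps; 500.0 / 5.945 = 84.11 → 84 viewers.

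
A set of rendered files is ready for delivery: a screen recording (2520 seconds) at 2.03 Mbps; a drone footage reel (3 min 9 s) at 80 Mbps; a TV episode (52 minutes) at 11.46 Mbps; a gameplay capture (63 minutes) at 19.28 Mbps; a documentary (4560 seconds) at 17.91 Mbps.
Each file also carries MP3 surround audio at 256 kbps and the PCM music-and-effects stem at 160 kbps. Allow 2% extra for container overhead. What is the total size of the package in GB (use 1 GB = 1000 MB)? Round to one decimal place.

Audio total: 256 + 160 = 416 kbps = 0.416 Mbps.
screen recording: 2.446 Mbps × 2520 s × 1.02 = 6287.2 Mb
drone footage reel: 80.416 Mbps × 189 s × 1.02 = 15502.6 Mb
TV episode: 11.876 Mbps × 3120 s × 1.02 = 37794.2 Mb
gameplay capture: 19.696 Mbps × 3780 s × 1.02 = 75939.9 Mb
documentary: 18.326 Mbps × 4560 s × 1.02 = 85237.9 Mb
Total: 220761.8 Mb = 27595.2 MB.
= 27.60 GB.

27.6 GB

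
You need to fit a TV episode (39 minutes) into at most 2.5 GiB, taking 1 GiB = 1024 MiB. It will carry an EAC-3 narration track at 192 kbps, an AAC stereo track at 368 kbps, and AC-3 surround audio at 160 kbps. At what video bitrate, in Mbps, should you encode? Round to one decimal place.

8.5 Mbps

Budget: 2.5 GiB = 21474.8 Mb.
39 min = 2340 s
Total bitrate budget: 21474.8 Mb / 2340 s = 9.177 Mbps.
Audio total: 192 + 368 + 160 = 720 kbps = 0.720 Mbps.
Video: 9.177 − 0.720 = 8.457 Mbps.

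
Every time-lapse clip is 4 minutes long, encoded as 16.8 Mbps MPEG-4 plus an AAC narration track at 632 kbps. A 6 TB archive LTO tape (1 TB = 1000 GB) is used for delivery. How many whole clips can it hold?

4 min = 240 s
Audio: 632 kbps = 0.632 Mbps.
Total bitrate: 17.432 Mbps.
Per item: 17.432 Mbps × 240 s = 4,184 Mb = 523.0 MB.
Capacity: 6 TB = 48,000,000 Mb; 11473.15 items → 11473 complete.

11473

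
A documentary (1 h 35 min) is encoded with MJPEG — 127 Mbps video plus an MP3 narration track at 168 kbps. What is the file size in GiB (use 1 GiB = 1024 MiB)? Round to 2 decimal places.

84.38 GiB

1 h 35 min = 95 min = 5700 s
Audio: 168 kbps = 0.168 Mbps.
Total bitrate: 127 + 0.168 = 127.168 Mbps.
Stream data: 127.168 Mbps × 5700 s = 724857.6 Mb.
724,858 Mb = 90,607,200,000 bytes ÷ 1,073,741,824 = 84.38 GiB.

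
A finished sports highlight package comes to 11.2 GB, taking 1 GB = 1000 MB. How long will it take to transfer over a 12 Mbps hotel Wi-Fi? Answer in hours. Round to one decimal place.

2.1 hours

File: 11.2 GB = 89600.0 Mb.
At 12 Mbps: 89600.0 / 12 = 7466.7 s ≈ 2.07 hours.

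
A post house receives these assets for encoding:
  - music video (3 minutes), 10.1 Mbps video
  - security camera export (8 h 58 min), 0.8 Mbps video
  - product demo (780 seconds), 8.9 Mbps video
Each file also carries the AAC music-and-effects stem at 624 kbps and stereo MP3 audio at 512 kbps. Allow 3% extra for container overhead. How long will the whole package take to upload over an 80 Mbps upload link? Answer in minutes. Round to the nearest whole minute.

Audio total: 624 + 512 = 1136 kbps = 1.136 Mbps.
music video: 11.236 Mbps × 180 s × 1.03 = 2083.2 Mb
security camera export: 1.936 Mbps × 32280 s × 1.03 = 64368.9 Mb
product demo: 10.036 Mbps × 780 s × 1.03 = 8062.9 Mb
Total: 74515.0 Mb = 9314.4 MB.
At 80 Mbps: 74515.0 / 80 = 931 s ≈ 15.5 minutes.

16 minutes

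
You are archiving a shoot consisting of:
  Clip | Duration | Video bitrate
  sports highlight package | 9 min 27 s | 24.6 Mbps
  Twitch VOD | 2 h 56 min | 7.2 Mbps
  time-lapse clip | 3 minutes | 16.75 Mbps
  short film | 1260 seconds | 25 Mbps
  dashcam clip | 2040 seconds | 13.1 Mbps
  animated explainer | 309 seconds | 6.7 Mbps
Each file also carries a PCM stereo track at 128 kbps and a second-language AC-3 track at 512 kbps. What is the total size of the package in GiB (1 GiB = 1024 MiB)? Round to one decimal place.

Audio total: 128 + 512 = 640 kbps = 0.640 Mbps.
sports highlight package: 25.240 Mbps × 567 s = 14311.1 Mb
Twitch VOD: 7.840 Mbps × 10560 s = 82790.4 Mb
time-lapse clip: 17.390 Mbps × 180 s = 3130.2 Mb
short film: 25.640 Mbps × 1260 s = 32306.4 Mb
dashcam clip: 13.740 Mbps × 2040 s = 28029.6 Mb
animated explainer: 7.340 Mbps × 309 s = 2268.1 Mb
Total: 162835.7 Mb = 20354.5 MB.
= 18.96 GiB.

19.0 GiB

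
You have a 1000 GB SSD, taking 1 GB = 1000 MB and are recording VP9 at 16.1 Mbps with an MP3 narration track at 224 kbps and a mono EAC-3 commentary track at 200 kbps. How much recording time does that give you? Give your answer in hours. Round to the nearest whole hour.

Audio total: 224 + 200 = 424 kbps = 0.424 Mbps.
Total bitrate: 16.1 + 0.424 = 16.524 Mbps.
Capacity: 1000 GB = 8,000,000 Mb.
Recording time: 8,000,000 / 16.524 = 484,144 s ≈ 134 hours.

134 hours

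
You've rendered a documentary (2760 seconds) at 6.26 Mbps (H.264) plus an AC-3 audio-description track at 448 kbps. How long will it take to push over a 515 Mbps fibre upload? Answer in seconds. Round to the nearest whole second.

Audio: 448 kbps = 0.448 Mbps.
Total bitrate: 6.708 Mbps.
File: 6.708 Mbps × 2760 s = 18514.1 Mb.
At 515 Mbps: 18514.1 / 515 = 35.9 s ≈ 35.9 seconds.

36 seconds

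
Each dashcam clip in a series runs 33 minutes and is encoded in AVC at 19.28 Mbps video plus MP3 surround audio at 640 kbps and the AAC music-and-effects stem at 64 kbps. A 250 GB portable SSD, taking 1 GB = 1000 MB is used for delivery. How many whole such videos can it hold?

50

33 min = 1980 s
Audio total: 640 + 64 = 704 kbps = 0.704 Mbps.
Total bitrate: 19.984 Mbps.
Per item: 19.984 Mbps × 1980 s = 39,568 Mb = 4,946 MB.
Capacity: 250 GB = 2,000,000 Mb; 50.55 items → 50 complete.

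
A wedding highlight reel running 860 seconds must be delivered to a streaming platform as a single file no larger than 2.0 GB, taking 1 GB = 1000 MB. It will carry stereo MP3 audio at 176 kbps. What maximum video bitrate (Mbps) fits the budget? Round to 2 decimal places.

18.43 Mbps

Budget: 2.0 GB = 16000.0 Mb.
Total bitrate budget: 16000.0 Mb / 860 s = 18.605 Mbps.
Audio: 176 kbps = 0.176 Mbps.
Video: 18.605 − 0.176 = 18.429 Mbps.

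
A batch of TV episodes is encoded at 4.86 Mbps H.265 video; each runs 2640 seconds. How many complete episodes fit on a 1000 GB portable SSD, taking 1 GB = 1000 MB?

Per item: 4.860 Mbps × 2640 s = 12,830 Mb = 1,604 MB.
Capacity: 1000 GB = 8,000,000 Mb; 623.52 items → 623 complete.

623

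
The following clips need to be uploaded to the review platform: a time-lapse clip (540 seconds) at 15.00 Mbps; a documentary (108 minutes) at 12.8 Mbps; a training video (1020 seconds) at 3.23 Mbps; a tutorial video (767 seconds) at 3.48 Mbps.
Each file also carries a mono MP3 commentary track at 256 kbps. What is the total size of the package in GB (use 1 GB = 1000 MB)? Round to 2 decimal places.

Audio: 256 kbps = 0.256 Mbps.
time-lapse clip: 15.256 Mbps × 540 s = 8238.2 Mb
documentary: 13.056 Mbps × 6480 s = 84602.9 Mb
training video: 3.486 Mbps × 1020 s = 3555.7 Mb
tutorial video: 3.736 Mbps × 767 s = 2865.5 Mb
Total: 99262.4 Mb = 12407.8 MB.
= 12.41 GB.

12.41 GB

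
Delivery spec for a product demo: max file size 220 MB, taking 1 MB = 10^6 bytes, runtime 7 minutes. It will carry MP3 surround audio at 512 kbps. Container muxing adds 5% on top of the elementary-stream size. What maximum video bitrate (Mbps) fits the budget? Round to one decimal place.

Budget: 220 MB = 1760.0 Mb.
Stream payload after overhead: 1760.0 / 1.05 = 1676.2 Mb.
7 min = 420 s
Total bitrate budget: 1676.2 Mb / 420 s = 3.991 Mbps.
Audio: 512 kbps = 0.512 Mbps.
Video: 3.991 − 0.512 = 3.479 Mbps.

3.5 Mbps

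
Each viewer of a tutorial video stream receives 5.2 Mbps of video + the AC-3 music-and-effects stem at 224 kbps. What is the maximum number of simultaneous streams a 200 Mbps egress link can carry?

36

Audio: 224 kbps = 0.224 Mbps.
Per-viewer media rate: 5.424 Mbps.
200 Mbps = 200.0 Mbps; 200.0 / 5.424 = 36.87 → 36 viewers.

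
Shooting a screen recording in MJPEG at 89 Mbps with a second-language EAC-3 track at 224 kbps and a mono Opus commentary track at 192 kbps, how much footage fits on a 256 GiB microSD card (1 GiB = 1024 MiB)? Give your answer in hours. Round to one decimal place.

Audio total: 224 + 192 = 416 kbps = 0.416 Mbps.
Total bitrate: 89 + 0.416 = 89.416 Mbps.
Capacity: 256 GiB = 2,199,023 Mb.
Recording time: 2,199,023 / 89.416 = 24,593 s ≈ 6.83 hours.

6.8 hours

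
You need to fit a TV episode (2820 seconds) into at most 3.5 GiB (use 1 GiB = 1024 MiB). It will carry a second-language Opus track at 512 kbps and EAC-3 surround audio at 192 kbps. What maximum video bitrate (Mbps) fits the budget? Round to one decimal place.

10.0 Mbps

Budget: 3.5 GiB = 30064.8 Mb.
Total bitrate budget: 30064.8 Mb / 2820 s = 10.661 Mbps.
Audio total: 512 + 192 = 704 kbps = 0.704 Mbps.
Video: 10.661 − 0.704 = 9.957 Mbps.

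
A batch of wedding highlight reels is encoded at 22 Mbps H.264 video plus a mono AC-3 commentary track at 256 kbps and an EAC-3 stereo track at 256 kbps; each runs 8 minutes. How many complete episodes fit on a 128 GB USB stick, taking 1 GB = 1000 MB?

94

8 min = 480 s
Audio total: 256 + 256 = 512 kbps = 0.512 Mbps.
Total bitrate: 22.512 Mbps.
Per item: 22.512 Mbps × 480 s = 10,806 Mb = 1,351 MB.
Capacity: 128 GB = 1,024,000 Mb; 94.76 items → 94 complete.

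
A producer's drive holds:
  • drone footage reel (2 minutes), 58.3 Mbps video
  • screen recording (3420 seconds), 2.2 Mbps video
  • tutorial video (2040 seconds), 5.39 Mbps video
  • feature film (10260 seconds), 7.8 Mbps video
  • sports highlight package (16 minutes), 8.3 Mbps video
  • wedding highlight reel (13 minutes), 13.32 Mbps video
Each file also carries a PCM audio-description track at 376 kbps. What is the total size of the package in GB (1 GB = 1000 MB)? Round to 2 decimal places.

16.31 GB

Audio: 376 kbps = 0.376 Mbps.
drone footage reel: 58.676 Mbps × 120 s = 7041.1 Mb
screen recording: 2.576 Mbps × 3420 s = 8809.9 Mb
tutorial video: 5.766 Mbps × 2040 s = 11762.6 Mb
feature film: 8.176 Mbps × 10260 s = 83885.8 Mb
sports highlight package: 8.676 Mbps × 960 s = 8329.0 Mb
wedding highlight reel: 13.696 Mbps × 780 s = 10682.9 Mb
Total: 130511.3 Mb = 16313.9 MB.
= 16.31 GB.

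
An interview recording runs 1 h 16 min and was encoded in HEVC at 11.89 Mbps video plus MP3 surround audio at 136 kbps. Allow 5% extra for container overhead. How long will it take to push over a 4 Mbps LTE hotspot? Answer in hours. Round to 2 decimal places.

4.00 hours

1 h 16 min = 76 min = 4560 s
Audio: 136 kbps = 0.136 Mbps.
Total bitrate: 12.026 Mbps.
File: 12.026 Mbps × 4560 s = 54838.6 Mb.
With 5% container overhead: ×1.05. → 57580.5 Mb.
At 4 Mbps: 57580.5 / 4 = 14395.1 s ≈ 4 hours.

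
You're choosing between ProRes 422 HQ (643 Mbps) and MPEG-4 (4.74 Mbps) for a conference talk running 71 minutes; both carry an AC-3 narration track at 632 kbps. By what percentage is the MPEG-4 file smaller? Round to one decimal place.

99.2%

71 min = 4260 s
Audio: 632 kbps = 0.632 Mbps.
ProRes 422 HQ: 643.632 Mbps × 4260 s = 2741872.3 Mb = 319.196 GiB.
MPEG-4: 5.372 Mbps × 4260 s = 22884.7 Mb = 2.664 GiB.
Reduction: (1 − 2.664/319.196) × 100 = 99.17%.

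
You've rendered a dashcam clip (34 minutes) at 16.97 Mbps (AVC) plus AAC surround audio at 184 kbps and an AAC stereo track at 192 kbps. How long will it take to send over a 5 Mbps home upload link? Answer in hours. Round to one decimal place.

34 min = 2040 s
Audio total: 184 + 192 = 376 kbps = 0.376 Mbps.
Total bitrate: 17.346 Mbps.
File: 17.346 Mbps × 2040 s = 35385.8 Mb.
At 5 Mbps: 35385.8 / 5 = 7077.2 s ≈ 1.97 hours.

2.0 hours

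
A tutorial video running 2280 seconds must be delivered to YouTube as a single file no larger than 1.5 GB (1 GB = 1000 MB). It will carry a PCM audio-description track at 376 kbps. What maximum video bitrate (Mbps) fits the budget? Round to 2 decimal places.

4.89 Mbps

Budget: 1.5 GB = 12000.0 Mb.
Total bitrate budget: 12000.0 Mb / 2280 s = 5.263 Mbps.
Audio: 376 kbps = 0.376 Mbps.
Video: 5.263 − 0.376 = 4.887 Mbps.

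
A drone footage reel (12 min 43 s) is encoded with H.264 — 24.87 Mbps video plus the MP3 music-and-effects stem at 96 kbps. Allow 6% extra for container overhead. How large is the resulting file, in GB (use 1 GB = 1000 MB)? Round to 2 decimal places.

2.52 GB

12 min 43 s = 763 s
Audio: 96 kbps = 0.096 Mbps.
Total bitrate: 24.87 + 0.096 = 24.966 Mbps.
Stream data: 24.966 Mbps × 763 s = 19049.1 Mb.
With 6% container overhead: ×1.06.
20,192 Mb ÷ 8 = 2,524 MB → 2.524 GB.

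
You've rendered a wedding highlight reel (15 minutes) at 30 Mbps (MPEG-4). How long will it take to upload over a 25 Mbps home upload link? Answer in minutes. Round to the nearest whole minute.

18 minutes

15 min = 900 s
File: 30.000 Mbps × 900 s = 27000.0 Mb.
At 25 Mbps: 27000.0 / 25 = 1080.0 s ≈ 18 minutes.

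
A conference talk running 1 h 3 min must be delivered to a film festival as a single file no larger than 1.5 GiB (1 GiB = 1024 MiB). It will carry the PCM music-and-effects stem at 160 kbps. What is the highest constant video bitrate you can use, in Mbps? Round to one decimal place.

Budget: 1.5 GiB = 12884.9 Mb.
1 h 3 min = 63 min = 3780 s
Total bitrate budget: 12884.9 Mb / 3780 s = 3.409 Mbps.
Audio: 160 kbps = 0.160 Mbps.
Video: 3.409 − 0.160 = 3.249 Mbps.

3.2 Mbps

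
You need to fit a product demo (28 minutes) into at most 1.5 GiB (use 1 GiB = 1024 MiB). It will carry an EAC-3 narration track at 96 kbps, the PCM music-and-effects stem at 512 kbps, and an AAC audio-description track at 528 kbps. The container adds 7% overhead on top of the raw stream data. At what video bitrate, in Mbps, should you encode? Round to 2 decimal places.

Budget: 1.5 GiB = 12884.9 Mb.
Stream payload after overhead: 12884.9 / 1.07 = 12042.0 Mb.
28 min = 1680 s
Total bitrate budget: 12042.0 Mb / 1680 s = 7.168 Mbps.
Audio total: 96 + 512 + 528 = 1136 kbps = 1.136 Mbps.
Video: 7.168 − 1.136 = 6.032 Mbps.

6.03 Mbps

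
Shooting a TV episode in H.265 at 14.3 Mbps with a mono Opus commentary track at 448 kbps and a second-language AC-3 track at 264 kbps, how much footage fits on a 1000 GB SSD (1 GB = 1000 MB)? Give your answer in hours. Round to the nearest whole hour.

148 hours

Audio total: 448 + 264 = 712 kbps = 0.712 Mbps.
Total bitrate: 14.3 + 0.712 = 15.012 Mbps.
Capacity: 1000 GB = 8,000,000 Mb.
Recording time: 8,000,000 / 15.012 = 532,907 s ≈ 148 hours.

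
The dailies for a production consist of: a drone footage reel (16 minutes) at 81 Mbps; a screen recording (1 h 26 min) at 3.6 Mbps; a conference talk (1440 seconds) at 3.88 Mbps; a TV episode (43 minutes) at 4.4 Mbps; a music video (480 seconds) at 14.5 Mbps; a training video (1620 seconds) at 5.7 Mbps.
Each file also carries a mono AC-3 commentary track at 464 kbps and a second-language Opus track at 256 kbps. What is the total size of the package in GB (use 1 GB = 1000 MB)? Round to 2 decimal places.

17.29 GB

Audio total: 464 + 256 = 720 kbps = 0.720 Mbps.
drone footage reel: 81.720 Mbps × 960 s = 78451.2 Mb
screen recording: 4.320 Mbps × 5160 s = 22291.2 Mb
conference talk: 4.600 Mbps × 1440 s = 6624.0 Mb
TV episode: 5.120 Mbps × 2580 s = 13209.6 Mb
music video: 15.220 Mbps × 480 s = 7305.6 Mb
training video: 6.420 Mbps × 1620 s = 10400.4 Mb
Total: 138282.0 Mb = 17285.2 MB.
= 17.29 GB.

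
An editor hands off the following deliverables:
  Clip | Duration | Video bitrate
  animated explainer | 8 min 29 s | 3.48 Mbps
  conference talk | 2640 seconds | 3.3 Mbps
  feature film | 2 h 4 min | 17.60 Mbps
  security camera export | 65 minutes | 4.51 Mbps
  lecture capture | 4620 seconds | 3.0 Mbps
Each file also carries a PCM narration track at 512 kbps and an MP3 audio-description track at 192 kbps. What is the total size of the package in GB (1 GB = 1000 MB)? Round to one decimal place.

23.3 GB

Audio total: 512 + 192 = 704 kbps = 0.704 Mbps.
animated explainer: 4.184 Mbps × 509 s = 2129.7 Mb
conference talk: 4.004 Mbps × 2640 s = 10570.6 Mb
feature film: 18.304 Mbps × 7440 s = 136181.8 Mb
security camera export: 5.214 Mbps × 3900 s = 20334.6 Mb
lecture capture: 3.704 Mbps × 4620 s = 17112.5 Mb
Total: 186329.1 Mb = 23291.1 MB.
= 23.29 GB.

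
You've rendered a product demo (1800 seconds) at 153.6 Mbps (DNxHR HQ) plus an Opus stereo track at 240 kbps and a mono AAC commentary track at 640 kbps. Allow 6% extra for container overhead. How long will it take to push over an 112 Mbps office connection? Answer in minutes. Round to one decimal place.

Audio total: 240 + 640 = 880 kbps = 0.880 Mbps.
Total bitrate: 154.480 Mbps.
File: 154.480 Mbps × 1800 s = 278064.0 Mb.
With 6% container overhead: ×1.06. → 294747.8 Mb.
At 112 Mbps: 294747.8 / 112 = 2631.7 s ≈ 43.9 minutes.

43.9 minutes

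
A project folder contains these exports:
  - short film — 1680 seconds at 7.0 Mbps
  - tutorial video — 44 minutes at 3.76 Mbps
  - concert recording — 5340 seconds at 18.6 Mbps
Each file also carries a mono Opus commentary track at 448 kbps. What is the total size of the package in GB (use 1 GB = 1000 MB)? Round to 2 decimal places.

Audio: 448 kbps = 0.448 Mbps.
short film: 7.448 Mbps × 1680 s = 12512.6 Mb
tutorial video: 4.208 Mbps × 2640 s = 11109.1 Mb
concert recording: 19.048 Mbps × 5340 s = 101716.3 Mb
Total: 125338.1 Mb = 15667.3 MB.
= 15.67 GB.

15.67 GB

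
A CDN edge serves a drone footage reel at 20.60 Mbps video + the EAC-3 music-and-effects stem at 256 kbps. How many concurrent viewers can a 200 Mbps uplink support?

Audio: 256 kbps = 0.256 Mbps.
Per-viewer media rate: 20.856 Mbps.
200 Mbps = 200.0 Mbps; 200.0 / 20.856 = 9.59 → 9 viewers.

9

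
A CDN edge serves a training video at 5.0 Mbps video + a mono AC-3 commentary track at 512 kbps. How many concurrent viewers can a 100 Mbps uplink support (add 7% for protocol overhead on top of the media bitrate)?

16

Audio: 512 kbps = 0.512 Mbps.
Per-viewer media rate: 5.512 Mbps.
On the wire with 7% overhead: 5.898 Mbps.
100 Mbps = 100.0 Mbps; 100.0 / 5.898 = 16.96 → 16 viewers.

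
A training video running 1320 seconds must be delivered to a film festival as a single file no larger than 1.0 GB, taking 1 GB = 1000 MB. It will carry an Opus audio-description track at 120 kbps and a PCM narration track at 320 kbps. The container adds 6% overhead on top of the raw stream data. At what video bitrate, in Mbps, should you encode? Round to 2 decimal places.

5.28 Mbps

Budget: 1.0 GB = 8000.0 Mb.
Stream payload after overhead: 8000.0 / 1.06 = 7547.2 Mb.
Total bitrate budget: 7547.2 Mb / 1320 s = 5.718 Mbps.
Audio total: 120 + 320 = 440 kbps = 0.440 Mbps.
Video: 5.718 − 0.440 = 5.278 Mbps.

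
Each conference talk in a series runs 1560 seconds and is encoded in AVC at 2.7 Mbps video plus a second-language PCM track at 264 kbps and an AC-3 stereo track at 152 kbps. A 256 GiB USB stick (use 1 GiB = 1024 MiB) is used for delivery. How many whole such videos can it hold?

Audio total: 264 + 152 = 416 kbps = 0.416 Mbps.
Total bitrate: 3.116 Mbps.
Per item: 3.116 Mbps × 1560 s = 4,861 Mb = 607.6 MB.
Capacity: 256 GiB = 2,199,023 Mb; 452.38 items → 452 complete.

452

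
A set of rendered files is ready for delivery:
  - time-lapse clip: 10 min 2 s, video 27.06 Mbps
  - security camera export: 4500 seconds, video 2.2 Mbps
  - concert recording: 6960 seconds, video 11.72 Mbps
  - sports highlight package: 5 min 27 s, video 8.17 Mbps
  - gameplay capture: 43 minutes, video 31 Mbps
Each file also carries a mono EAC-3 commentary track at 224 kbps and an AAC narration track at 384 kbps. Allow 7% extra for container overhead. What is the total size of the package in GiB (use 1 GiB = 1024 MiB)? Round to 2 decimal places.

24.85 GiB

Audio total: 224 + 384 = 608 kbps = 0.608 Mbps.
time-lapse clip: 27.668 Mbps × 602 s × 1.07 = 17822.1 Mb
security camera export: 2.808 Mbps × 4500 s × 1.07 = 13520.5 Mb
concert recording: 12.328 Mbps × 6960 s × 1.07 = 91809.1 Mb
sports highlight package: 8.778 Mbps × 327 s × 1.07 = 3071.3 Mb
gameplay capture: 31.608 Mbps × 2580 s × 1.07 = 87257.0 Mb
Total: 213480.0 Mb = 26685.0 MB.
= 24.85 GiB.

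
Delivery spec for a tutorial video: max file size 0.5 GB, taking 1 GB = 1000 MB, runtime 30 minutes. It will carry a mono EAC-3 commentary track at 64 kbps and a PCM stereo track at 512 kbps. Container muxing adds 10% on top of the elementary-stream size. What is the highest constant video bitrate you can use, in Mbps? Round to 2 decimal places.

1.44 Mbps

Budget: 0.5 GB = 4000.0 Mb.
Stream payload after overhead: 4000.0 / 1.10 = 3636.4 Mb.
30 min = 1800 s
Total bitrate budget: 3636.4 Mb / 1800 s = 2.020 Mbps.
Audio total: 64 + 512 = 576 kbps = 0.576 Mbps.
Video: 2.020 − 0.576 = 1.444 Mbps.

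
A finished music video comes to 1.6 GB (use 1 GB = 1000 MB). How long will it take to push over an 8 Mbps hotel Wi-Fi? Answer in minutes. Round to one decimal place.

26.7 minutes

File: 1.6 GB = 12800.0 Mb.
At 8 Mbps: 12800.0 / 8 = 1600.0 s ≈ 26.7 minutes.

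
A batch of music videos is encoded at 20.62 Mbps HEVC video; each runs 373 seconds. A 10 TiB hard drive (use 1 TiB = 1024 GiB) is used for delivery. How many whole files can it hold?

Per item: 20.620 Mbps × 373 s = 7,691 Mb = 961.4 MB.
Capacity: 10 TiB = 87,960,930 Mb; 11436.48 items → 11436 complete.

11436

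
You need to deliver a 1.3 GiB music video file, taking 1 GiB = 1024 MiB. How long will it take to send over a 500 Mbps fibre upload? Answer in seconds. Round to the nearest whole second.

File: 1.3 GiB = 11166.9 Mb.
At 500 Mbps: 11166.9 / 500 = 22.3 s ≈ 22.3 seconds.

22 seconds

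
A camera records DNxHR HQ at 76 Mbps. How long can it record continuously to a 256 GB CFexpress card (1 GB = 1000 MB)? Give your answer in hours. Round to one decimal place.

Capacity: 256 GB = 2,048,000 Mb.
Recording time: 2,048,000 / 76.000 = 26,947 s ≈ 7.49 hours.

7.5 hours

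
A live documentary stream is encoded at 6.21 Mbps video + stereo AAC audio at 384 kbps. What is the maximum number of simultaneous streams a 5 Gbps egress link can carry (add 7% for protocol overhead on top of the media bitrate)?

Audio: 384 kbps = 0.384 Mbps.
Per-viewer media rate: 6.594 Mbps.
On the wire with 7% overhead: 7.056 Mbps.
5 Gbps = 5,000 Mbps; 5,000 / 7.056 = 708.66 → 708 viewers.

708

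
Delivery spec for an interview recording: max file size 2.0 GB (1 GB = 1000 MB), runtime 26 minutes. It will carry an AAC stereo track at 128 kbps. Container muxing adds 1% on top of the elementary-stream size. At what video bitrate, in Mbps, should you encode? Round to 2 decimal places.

10.03 Mbps

Budget: 2.0 GB = 16000.0 Mb.
Stream payload after overhead: 16000.0 / 1.01 = 15841.6 Mb.
26 min = 1560 s
Total bitrate budget: 15841.6 Mb / 1560 s = 10.155 Mbps.
Audio: 128 kbps = 0.128 Mbps.
Video: 10.155 − 0.128 = 10.027 Mbps.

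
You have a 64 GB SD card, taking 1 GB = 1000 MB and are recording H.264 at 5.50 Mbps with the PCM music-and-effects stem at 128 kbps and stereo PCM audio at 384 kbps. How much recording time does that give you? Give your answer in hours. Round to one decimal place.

23.7 hours

Audio total: 128 + 384 = 512 kbps = 0.512 Mbps.
Total bitrate: 5.50 + 0.512 = 6.012 Mbps.
Capacity: 64 GB = 512,000 Mb.
Recording time: 512,000 / 6.012 = 85,163 s ≈ 23.7 hours.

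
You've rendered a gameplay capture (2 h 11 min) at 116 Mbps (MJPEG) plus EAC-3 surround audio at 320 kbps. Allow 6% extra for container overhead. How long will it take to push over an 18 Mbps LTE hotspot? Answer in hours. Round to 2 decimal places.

2 h 11 min = 131 min = 7860 s
Audio: 320 kbps = 0.320 Mbps.
Total bitrate: 116.320 Mbps.
File: 116.320 Mbps × 7860 s = 914275.2 Mb.
With 6% container overhead: ×1.06. → 969131.7 Mb.
At 18 Mbps: 969131.7 / 18 = 53840.7 s ≈ 15 hours.

14.96 hours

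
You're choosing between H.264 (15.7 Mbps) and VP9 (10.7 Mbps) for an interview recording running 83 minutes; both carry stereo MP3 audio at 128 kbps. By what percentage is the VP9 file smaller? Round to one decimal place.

83 min = 4980 s
Audio: 128 kbps = 0.128 Mbps.
H.264: 15.828 Mbps × 4980 s = 78823.4 Mb = 9.176 GiB.
VP9: 10.828 Mbps × 4980 s = 53923.4 Mb = 6.278 GiB.
Reduction: (1 − 6.278/9.176) × 100 = 31.59%.

31.6%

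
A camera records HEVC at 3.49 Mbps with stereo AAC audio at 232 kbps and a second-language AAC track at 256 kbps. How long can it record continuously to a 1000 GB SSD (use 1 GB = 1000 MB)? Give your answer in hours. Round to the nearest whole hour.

559 hours

Audio total: 232 + 256 = 488 kbps = 0.488 Mbps.
Total bitrate: 3.49 + 0.488 = 3.978 Mbps.
Capacity: 1000 GB = 8,000,000 Mb.
Recording time: 8,000,000 / 3.978 = 2,011,061 s ≈ 559 hours.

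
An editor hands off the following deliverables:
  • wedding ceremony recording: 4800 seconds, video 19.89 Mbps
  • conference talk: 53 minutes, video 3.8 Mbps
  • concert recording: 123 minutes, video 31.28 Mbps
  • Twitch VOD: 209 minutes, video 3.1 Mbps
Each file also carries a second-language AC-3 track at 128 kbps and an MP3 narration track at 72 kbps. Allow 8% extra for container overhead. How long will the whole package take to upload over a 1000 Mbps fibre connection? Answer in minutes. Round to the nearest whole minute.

7 minutes

Audio total: 128 + 72 = 200 kbps = 0.200 Mbps.
wedding ceremony recording: 20.090 Mbps × 4800 s × 1.08 = 104146.6 Mb
conference talk: 4.000 Mbps × 3180 s × 1.08 = 13737.6 Mb
concert recording: 31.480 Mbps × 7380 s × 1.08 = 250908.2 Mb
Twitch VOD: 3.300 Mbps × 12540 s × 1.08 = 44692.6 Mb
Total: 413484.9 Mb = 51685.6 MB.
At 1000 Mbps: 413484.9 / 1000 = 413 s ≈ 6.89 minutes.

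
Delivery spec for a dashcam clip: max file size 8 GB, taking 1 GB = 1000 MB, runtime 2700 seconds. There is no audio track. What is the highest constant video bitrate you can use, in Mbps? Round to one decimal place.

Budget: 8 GB = 64000.0 Mb.
Total bitrate budget: 64000.0 Mb / 2700 s = 23.704 Mbps.

23.7 Mbps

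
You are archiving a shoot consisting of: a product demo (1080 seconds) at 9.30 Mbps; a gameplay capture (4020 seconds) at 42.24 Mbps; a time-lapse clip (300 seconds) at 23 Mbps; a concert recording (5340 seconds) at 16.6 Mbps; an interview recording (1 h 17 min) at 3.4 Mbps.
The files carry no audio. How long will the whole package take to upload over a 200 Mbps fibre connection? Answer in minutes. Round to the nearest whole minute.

product demo: 9.300 Mbps × 1080 s = 10044.0 Mb
gameplay capture: 42.240 Mbps × 4020 s = 169804.8 Mb
time-lapse clip: 23.000 Mbps × 300 s = 6900.0 Mb
concert recording: 16.600 Mbps × 5340 s = 88644.0 Mb
interview recording: 3.400 Mbps × 4620 s = 15708.0 Mb
Total: 291100.8 Mb = 36387.6 MB.
At 200 Mbps: 291100.8 / 200 = 1456 s ≈ 24.3 minutes.

24 minutes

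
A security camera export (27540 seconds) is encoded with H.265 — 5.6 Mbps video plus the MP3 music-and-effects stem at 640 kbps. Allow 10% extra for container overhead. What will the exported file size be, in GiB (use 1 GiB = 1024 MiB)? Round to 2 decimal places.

22.01 GiB

Audio: 640 kbps = 0.640 Mbps.
Total bitrate: 5.6 + 0.640 = 6.240 Mbps.
Stream data: 6.240 Mbps × 27540 s = 171849.6 Mb.
With 10% container overhead: ×1.10.
189,035 Mb = 23,629,320,000 bytes ÷ 1,073,741,824 = 22.01 GiB.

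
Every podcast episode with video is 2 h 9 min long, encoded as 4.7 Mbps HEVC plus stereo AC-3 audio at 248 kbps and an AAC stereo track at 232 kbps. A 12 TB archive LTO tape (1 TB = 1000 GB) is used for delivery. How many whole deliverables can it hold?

2394

2 h 9 min = 129 min = 7740 s
Audio total: 248 + 232 = 480 kbps = 0.480 Mbps.
Total bitrate: 5.180 Mbps.
Per item: 5.180 Mbps × 7740 s = 40,093 Mb = 5,012 MB.
Capacity: 12 TB = 96,000,000 Mb; 2394.42 items → 2394 complete.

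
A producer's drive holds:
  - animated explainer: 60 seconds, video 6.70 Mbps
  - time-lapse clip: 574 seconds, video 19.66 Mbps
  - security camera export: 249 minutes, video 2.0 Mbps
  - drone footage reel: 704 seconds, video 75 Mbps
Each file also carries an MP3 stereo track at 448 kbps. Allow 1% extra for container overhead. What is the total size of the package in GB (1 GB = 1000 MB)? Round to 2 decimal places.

12.83 GB

Audio: 448 kbps = 0.448 Mbps.
animated explainer: 7.148 Mbps × 60 s × 1.01 = 433.2 Mb
time-lapse clip: 20.108 Mbps × 574 s × 1.01 = 11657.4 Mb
security camera export: 2.448 Mbps × 14940 s × 1.01 = 36938.9 Mb
drone footage reel: 75.448 Mbps × 704 s × 1.01 = 53646.5 Mb
Total: 102676.0 Mb = 12834.5 MB.
= 12.83 GB.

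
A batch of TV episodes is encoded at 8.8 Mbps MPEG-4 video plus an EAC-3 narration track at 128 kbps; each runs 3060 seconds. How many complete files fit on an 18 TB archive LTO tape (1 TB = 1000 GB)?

5270

Audio: 128 kbps = 0.128 Mbps.
Total bitrate: 8.928 Mbps.
Per item: 8.928 Mbps × 3060 s = 27,320 Mb = 3,415 MB.
Capacity: 18 TB = 144,000,000 Mb; 5270.93 items → 5270 complete.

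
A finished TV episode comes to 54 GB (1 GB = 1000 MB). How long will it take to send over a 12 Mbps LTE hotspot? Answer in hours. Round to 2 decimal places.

File: 54 GB = 432000.0 Mb.
At 12 Mbps: 432000.0 / 12 = 36000.0 s ≈ 10 hours.

10.00 hours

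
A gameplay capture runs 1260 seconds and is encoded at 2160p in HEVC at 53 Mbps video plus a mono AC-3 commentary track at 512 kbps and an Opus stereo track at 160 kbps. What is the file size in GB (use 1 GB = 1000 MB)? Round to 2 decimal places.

Audio total: 512 + 160 = 672 kbps = 0.672 Mbps.
Total bitrate: 53 + 0.672 = 53.672 Mbps.
Stream data: 53.672 Mbps × 1260 s = 67626.7 Mb.
67,627 Mb ÷ 8 = 8,453 MB → 8.453 GB.

8.45 GB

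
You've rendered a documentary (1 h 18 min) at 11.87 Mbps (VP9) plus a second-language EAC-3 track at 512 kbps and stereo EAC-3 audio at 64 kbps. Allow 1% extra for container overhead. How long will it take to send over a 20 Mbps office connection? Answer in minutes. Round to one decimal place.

49.0 minutes

1 h 18 min = 78 min = 4680 s
Audio total: 512 + 64 = 576 kbps = 0.576 Mbps.
Total bitrate: 12.446 Mbps.
File: 12.446 Mbps × 4680 s = 58247.3 Mb.
With 1% container overhead: ×1.01. → 58829.8 Mb.
At 20 Mbps: 58829.8 / 20 = 2941.5 s ≈ 49 minutes.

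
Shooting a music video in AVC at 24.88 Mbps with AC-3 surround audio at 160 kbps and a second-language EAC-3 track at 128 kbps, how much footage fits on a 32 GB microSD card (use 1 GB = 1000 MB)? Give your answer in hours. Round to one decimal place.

2.8 hours

Audio total: 160 + 128 = 288 kbps = 0.288 Mbps.
Total bitrate: 24.88 + 0.288 = 25.168 Mbps.
Capacity: 32 GB = 256,000 Mb.
Recording time: 256,000 / 25.168 = 10,172 s ≈ 2.83 hours.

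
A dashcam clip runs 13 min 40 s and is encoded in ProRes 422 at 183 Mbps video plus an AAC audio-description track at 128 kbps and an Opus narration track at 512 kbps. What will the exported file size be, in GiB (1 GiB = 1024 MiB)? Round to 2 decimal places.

17.53 GiB

13 min 40 s = 820 s
Audio total: 128 + 512 = 640 kbps = 0.640 Mbps.
Total bitrate: 183 + 0.640 = 183.640 Mbps.
Stream data: 183.640 Mbps × 820 s = 150584.8 Mb.
150,585 Mb = 18,823,100,000 bytes ÷ 1,073,741,824 = 17.53 GiB.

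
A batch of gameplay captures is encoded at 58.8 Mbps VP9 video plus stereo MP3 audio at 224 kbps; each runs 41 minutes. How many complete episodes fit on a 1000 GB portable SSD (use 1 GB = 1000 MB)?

41 min = 2460 s
Audio: 224 kbps = 0.224 Mbps.
Total bitrate: 59.024 Mbps.
Per item: 59.024 Mbps × 2460 s = 145,199 Mb = 18,150 MB.
Capacity: 1000 GB = 8,000,000 Mb; 55.10 items → 55 complete.

55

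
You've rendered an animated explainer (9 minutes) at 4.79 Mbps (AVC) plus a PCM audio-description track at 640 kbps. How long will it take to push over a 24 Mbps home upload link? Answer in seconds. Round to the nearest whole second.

9 min = 540 s
Audio: 640 kbps = 0.640 Mbps.
Total bitrate: 5.430 Mbps.
File: 5.430 Mbps × 540 s = 2932.2 Mb.
At 24 Mbps: 2932.2 / 24 = 122.2 s ≈ 122 seconds.

122 seconds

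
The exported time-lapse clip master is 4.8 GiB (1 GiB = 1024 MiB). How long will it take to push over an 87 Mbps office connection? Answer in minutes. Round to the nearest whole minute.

8 minutes

File: 4.8 GiB = 41231.7 Mb.
At 87 Mbps: 41231.7 / 87 = 473.9 s ≈ 7.9 minutes.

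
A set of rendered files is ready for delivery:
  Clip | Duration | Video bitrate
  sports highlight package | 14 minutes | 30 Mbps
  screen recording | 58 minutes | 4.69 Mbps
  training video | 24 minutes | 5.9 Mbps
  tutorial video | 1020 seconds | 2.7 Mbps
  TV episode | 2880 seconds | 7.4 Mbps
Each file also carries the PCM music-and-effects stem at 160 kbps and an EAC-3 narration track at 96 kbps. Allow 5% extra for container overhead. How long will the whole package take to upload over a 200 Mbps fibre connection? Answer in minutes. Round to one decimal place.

Audio total: 160 + 96 = 256 kbps = 0.256 Mbps.
sports highlight package: 30.256 Mbps × 840 s × 1.05 = 26685.8 Mb
screen recording: 4.946 Mbps × 3480 s × 1.05 = 18072.7 Mb
training video: 6.156 Mbps × 1440 s × 1.05 = 9307.9 Mb
tutorial video: 2.956 Mbps × 1020 s × 1.05 = 3165.9 Mb
TV episode: 7.656 Mbps × 2880 s × 1.05 = 23151.7 Mb
Total: 80384.0 Mb = 10048.0 MB.
At 200 Mbps: 80384.0 / 200 = 402 s ≈ 6.7 minutes.

6.7 minutes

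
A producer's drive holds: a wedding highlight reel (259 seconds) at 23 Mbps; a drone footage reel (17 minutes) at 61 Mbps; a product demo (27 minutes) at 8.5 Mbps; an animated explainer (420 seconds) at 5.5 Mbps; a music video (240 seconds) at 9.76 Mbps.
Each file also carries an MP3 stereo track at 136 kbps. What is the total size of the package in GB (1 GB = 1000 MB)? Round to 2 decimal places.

Audio: 136 kbps = 0.136 Mbps.
wedding highlight reel: 23.136 Mbps × 259 s = 5992.2 Mb
drone footage reel: 61.136 Mbps × 1020 s = 62358.7 Mb
product demo: 8.636 Mbps × 1620 s = 13990.3 Mb
animated explainer: 5.636 Mbps × 420 s = 2367.1 Mb
music video: 9.896 Mbps × 240 s = 2375.0 Mb
Total: 87083.4 Mb = 10885.4 MB.
= 10.89 GB.

10.89 GB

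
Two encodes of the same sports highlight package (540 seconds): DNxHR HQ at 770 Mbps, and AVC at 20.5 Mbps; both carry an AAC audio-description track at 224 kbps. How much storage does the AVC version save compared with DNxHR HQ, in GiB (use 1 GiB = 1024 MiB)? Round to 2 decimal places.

Audio: 224 kbps = 0.224 Mbps.
DNxHR HQ: 770.224 Mbps × 540 s = 415921.0 Mb = 48.420 GiB.
AVC: 20.724 Mbps × 540 s = 11191.0 Mb = 1.303 GiB.
Saving: 48.420 − 1.303 = 47.117 GiB.

47.12 GiB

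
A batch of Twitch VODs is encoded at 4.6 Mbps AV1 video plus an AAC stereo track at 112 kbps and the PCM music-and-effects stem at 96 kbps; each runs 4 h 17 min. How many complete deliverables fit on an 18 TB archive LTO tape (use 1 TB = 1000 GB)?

1942

4 h 17 min = 257 min = 15420 s
Audio total: 112 + 96 = 208 kbps = 0.208 Mbps.
Total bitrate: 4.808 Mbps.
Per item: 4.808 Mbps × 15420 s = 74,139 Mb = 9,267 MB.
Capacity: 18 TB = 144,000,000 Mb; 1942.29 items → 1942 complete.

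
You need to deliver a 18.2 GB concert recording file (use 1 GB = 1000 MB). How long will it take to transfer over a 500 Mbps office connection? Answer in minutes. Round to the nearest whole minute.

5 minutes

File: 18.2 GB = 145600.0 Mb.
At 500 Mbps: 145600.0 / 500 = 291.2 s ≈ 4.85 minutes.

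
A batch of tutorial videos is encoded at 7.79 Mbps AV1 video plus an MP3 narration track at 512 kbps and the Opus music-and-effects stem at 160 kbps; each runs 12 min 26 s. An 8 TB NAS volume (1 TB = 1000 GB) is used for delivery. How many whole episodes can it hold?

12 min 26 s = 746 s
Audio total: 512 + 160 = 672 kbps = 0.672 Mbps.
Total bitrate: 8.462 Mbps.
Per item: 8.462 Mbps × 746 s = 6,313 Mb = 789.1 MB.
Capacity: 8 TB = 64,000,000 Mb; 10138.37 items → 10138 complete.

10138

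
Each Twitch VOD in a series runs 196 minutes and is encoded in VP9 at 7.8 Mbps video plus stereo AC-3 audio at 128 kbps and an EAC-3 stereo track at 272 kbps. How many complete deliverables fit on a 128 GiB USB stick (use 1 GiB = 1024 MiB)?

11

196 min = 11760 s
Audio total: 128 + 272 = 400 kbps = 0.400 Mbps.
Total bitrate: 8.200 Mbps.
Per item: 8.200 Mbps × 11760 s = 96,432 Mb = 12,054 MB.
Capacity: 128 GiB = 1,099,512 Mb; 11.40 items → 11 complete.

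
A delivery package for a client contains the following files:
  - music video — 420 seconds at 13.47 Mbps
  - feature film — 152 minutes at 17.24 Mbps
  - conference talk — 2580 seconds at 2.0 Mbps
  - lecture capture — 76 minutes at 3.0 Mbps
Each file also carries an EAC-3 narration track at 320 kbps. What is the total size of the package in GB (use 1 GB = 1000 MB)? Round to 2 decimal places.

23.38 GB

Audio: 320 kbps = 0.320 Mbps.
music video: 13.790 Mbps × 420 s = 5791.8 Mb
feature film: 17.560 Mbps × 9120 s = 160147.2 Mb
conference talk: 2.320 Mbps × 2580 s = 5985.6 Mb
lecture capture: 3.320 Mbps × 4560 s = 15139.2 Mb
Total: 187063.8 Mb = 23383.0 MB.
= 23.38 GB.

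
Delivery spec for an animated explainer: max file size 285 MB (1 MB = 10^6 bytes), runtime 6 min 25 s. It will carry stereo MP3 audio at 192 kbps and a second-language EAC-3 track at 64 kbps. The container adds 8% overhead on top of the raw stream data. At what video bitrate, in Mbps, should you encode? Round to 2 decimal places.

5.23 Mbps

Budget: 285 MB = 2280.0 Mb.
Stream payload after overhead: 2280.0 / 1.08 = 2111.1 Mb.
6 min 25 s = 385 s
Total bitrate budget: 2111.1 Mb / 385 s = 5.483 Mbps.
Audio total: 192 + 64 = 256 kbps = 0.256 Mbps.
Video: 5.483 − 0.256 = 5.227 Mbps.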